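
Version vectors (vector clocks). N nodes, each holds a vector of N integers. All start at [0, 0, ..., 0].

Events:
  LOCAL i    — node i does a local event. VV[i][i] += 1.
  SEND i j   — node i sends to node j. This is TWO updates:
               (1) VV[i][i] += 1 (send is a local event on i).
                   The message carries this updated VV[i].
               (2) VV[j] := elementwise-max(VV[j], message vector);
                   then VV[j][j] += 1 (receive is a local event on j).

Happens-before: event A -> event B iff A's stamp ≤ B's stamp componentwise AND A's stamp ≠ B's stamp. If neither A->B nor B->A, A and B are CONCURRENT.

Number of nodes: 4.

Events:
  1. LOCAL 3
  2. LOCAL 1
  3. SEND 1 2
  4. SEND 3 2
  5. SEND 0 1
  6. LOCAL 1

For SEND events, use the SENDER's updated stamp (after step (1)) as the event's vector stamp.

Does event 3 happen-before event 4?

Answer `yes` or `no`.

Initial: VV[0]=[0, 0, 0, 0]
Initial: VV[1]=[0, 0, 0, 0]
Initial: VV[2]=[0, 0, 0, 0]
Initial: VV[3]=[0, 0, 0, 0]
Event 1: LOCAL 3: VV[3][3]++ -> VV[3]=[0, 0, 0, 1]
Event 2: LOCAL 1: VV[1][1]++ -> VV[1]=[0, 1, 0, 0]
Event 3: SEND 1->2: VV[1][1]++ -> VV[1]=[0, 2, 0, 0], msg_vec=[0, 2, 0, 0]; VV[2]=max(VV[2],msg_vec) then VV[2][2]++ -> VV[2]=[0, 2, 1, 0]
Event 4: SEND 3->2: VV[3][3]++ -> VV[3]=[0, 0, 0, 2], msg_vec=[0, 0, 0, 2]; VV[2]=max(VV[2],msg_vec) then VV[2][2]++ -> VV[2]=[0, 2, 2, 2]
Event 5: SEND 0->1: VV[0][0]++ -> VV[0]=[1, 0, 0, 0], msg_vec=[1, 0, 0, 0]; VV[1]=max(VV[1],msg_vec) then VV[1][1]++ -> VV[1]=[1, 3, 0, 0]
Event 6: LOCAL 1: VV[1][1]++ -> VV[1]=[1, 4, 0, 0]
Event 3 stamp: [0, 2, 0, 0]
Event 4 stamp: [0, 0, 0, 2]
[0, 2, 0, 0] <= [0, 0, 0, 2]? False. Equal? False. Happens-before: False

Answer: no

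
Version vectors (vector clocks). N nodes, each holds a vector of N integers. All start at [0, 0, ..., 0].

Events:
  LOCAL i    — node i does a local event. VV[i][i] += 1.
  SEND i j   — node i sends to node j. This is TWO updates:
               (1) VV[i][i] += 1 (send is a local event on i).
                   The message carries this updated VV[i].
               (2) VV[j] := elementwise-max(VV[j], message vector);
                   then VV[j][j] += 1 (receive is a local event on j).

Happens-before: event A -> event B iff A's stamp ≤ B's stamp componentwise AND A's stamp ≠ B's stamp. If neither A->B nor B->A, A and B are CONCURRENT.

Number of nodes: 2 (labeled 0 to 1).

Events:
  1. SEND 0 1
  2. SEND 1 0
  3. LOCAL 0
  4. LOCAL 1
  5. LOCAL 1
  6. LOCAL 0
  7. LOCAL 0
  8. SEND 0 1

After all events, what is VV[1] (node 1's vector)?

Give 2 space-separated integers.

Answer: 6 5

Derivation:
Initial: VV[0]=[0, 0]
Initial: VV[1]=[0, 0]
Event 1: SEND 0->1: VV[0][0]++ -> VV[0]=[1, 0], msg_vec=[1, 0]; VV[1]=max(VV[1],msg_vec) then VV[1][1]++ -> VV[1]=[1, 1]
Event 2: SEND 1->0: VV[1][1]++ -> VV[1]=[1, 2], msg_vec=[1, 2]; VV[0]=max(VV[0],msg_vec) then VV[0][0]++ -> VV[0]=[2, 2]
Event 3: LOCAL 0: VV[0][0]++ -> VV[0]=[3, 2]
Event 4: LOCAL 1: VV[1][1]++ -> VV[1]=[1, 3]
Event 5: LOCAL 1: VV[1][1]++ -> VV[1]=[1, 4]
Event 6: LOCAL 0: VV[0][0]++ -> VV[0]=[4, 2]
Event 7: LOCAL 0: VV[0][0]++ -> VV[0]=[5, 2]
Event 8: SEND 0->1: VV[0][0]++ -> VV[0]=[6, 2], msg_vec=[6, 2]; VV[1]=max(VV[1],msg_vec) then VV[1][1]++ -> VV[1]=[6, 5]
Final vectors: VV[0]=[6, 2]; VV[1]=[6, 5]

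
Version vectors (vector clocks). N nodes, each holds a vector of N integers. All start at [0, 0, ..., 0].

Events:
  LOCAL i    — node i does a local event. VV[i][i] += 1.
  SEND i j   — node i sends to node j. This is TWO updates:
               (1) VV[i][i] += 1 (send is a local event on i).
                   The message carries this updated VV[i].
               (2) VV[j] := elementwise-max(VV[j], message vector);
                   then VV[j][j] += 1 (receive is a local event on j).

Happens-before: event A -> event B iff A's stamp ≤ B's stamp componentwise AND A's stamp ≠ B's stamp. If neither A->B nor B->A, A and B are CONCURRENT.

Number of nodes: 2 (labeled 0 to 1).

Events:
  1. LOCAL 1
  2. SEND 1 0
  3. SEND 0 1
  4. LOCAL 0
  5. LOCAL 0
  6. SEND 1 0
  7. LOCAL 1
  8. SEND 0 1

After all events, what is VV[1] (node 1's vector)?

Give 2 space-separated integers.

Answer: 6 6

Derivation:
Initial: VV[0]=[0, 0]
Initial: VV[1]=[0, 0]
Event 1: LOCAL 1: VV[1][1]++ -> VV[1]=[0, 1]
Event 2: SEND 1->0: VV[1][1]++ -> VV[1]=[0, 2], msg_vec=[0, 2]; VV[0]=max(VV[0],msg_vec) then VV[0][0]++ -> VV[0]=[1, 2]
Event 3: SEND 0->1: VV[0][0]++ -> VV[0]=[2, 2], msg_vec=[2, 2]; VV[1]=max(VV[1],msg_vec) then VV[1][1]++ -> VV[1]=[2, 3]
Event 4: LOCAL 0: VV[0][0]++ -> VV[0]=[3, 2]
Event 5: LOCAL 0: VV[0][0]++ -> VV[0]=[4, 2]
Event 6: SEND 1->0: VV[1][1]++ -> VV[1]=[2, 4], msg_vec=[2, 4]; VV[0]=max(VV[0],msg_vec) then VV[0][0]++ -> VV[0]=[5, 4]
Event 7: LOCAL 1: VV[1][1]++ -> VV[1]=[2, 5]
Event 8: SEND 0->1: VV[0][0]++ -> VV[0]=[6, 4], msg_vec=[6, 4]; VV[1]=max(VV[1],msg_vec) then VV[1][1]++ -> VV[1]=[6, 6]
Final vectors: VV[0]=[6, 4]; VV[1]=[6, 6]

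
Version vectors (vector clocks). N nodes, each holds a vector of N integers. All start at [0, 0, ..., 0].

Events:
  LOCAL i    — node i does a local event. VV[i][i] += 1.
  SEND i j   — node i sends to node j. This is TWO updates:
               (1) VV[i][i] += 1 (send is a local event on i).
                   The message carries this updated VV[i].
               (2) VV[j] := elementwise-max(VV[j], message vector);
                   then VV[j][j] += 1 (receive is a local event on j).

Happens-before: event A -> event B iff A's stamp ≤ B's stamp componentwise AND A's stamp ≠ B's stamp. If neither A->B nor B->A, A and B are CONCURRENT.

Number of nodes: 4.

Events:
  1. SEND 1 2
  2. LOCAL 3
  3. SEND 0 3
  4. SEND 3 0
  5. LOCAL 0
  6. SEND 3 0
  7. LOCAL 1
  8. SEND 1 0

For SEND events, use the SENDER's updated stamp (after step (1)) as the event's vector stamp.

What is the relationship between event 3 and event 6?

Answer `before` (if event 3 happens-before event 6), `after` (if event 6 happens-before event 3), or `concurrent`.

Answer: before

Derivation:
Initial: VV[0]=[0, 0, 0, 0]
Initial: VV[1]=[0, 0, 0, 0]
Initial: VV[2]=[0, 0, 0, 0]
Initial: VV[3]=[0, 0, 0, 0]
Event 1: SEND 1->2: VV[1][1]++ -> VV[1]=[0, 1, 0, 0], msg_vec=[0, 1, 0, 0]; VV[2]=max(VV[2],msg_vec) then VV[2][2]++ -> VV[2]=[0, 1, 1, 0]
Event 2: LOCAL 3: VV[3][3]++ -> VV[3]=[0, 0, 0, 1]
Event 3: SEND 0->3: VV[0][0]++ -> VV[0]=[1, 0, 0, 0], msg_vec=[1, 0, 0, 0]; VV[3]=max(VV[3],msg_vec) then VV[3][3]++ -> VV[3]=[1, 0, 0, 2]
Event 4: SEND 3->0: VV[3][3]++ -> VV[3]=[1, 0, 0, 3], msg_vec=[1, 0, 0, 3]; VV[0]=max(VV[0],msg_vec) then VV[0][0]++ -> VV[0]=[2, 0, 0, 3]
Event 5: LOCAL 0: VV[0][0]++ -> VV[0]=[3, 0, 0, 3]
Event 6: SEND 3->0: VV[3][3]++ -> VV[3]=[1, 0, 0, 4], msg_vec=[1, 0, 0, 4]; VV[0]=max(VV[0],msg_vec) then VV[0][0]++ -> VV[0]=[4, 0, 0, 4]
Event 7: LOCAL 1: VV[1][1]++ -> VV[1]=[0, 2, 0, 0]
Event 8: SEND 1->0: VV[1][1]++ -> VV[1]=[0, 3, 0, 0], msg_vec=[0, 3, 0, 0]; VV[0]=max(VV[0],msg_vec) then VV[0][0]++ -> VV[0]=[5, 3, 0, 4]
Event 3 stamp: [1, 0, 0, 0]
Event 6 stamp: [1, 0, 0, 4]
[1, 0, 0, 0] <= [1, 0, 0, 4]? True
[1, 0, 0, 4] <= [1, 0, 0, 0]? False
Relation: before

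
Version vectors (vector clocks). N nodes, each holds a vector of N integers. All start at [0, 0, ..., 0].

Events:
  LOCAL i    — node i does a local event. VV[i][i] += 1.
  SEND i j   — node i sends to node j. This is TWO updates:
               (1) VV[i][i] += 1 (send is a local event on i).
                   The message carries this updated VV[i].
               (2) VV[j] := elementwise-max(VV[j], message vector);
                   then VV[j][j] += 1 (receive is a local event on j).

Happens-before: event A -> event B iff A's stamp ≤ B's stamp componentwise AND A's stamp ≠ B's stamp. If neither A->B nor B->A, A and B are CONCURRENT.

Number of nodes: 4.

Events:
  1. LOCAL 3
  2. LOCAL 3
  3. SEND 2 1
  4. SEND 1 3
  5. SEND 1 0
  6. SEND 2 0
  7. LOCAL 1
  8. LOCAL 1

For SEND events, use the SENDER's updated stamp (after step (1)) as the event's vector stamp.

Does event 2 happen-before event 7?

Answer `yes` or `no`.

Initial: VV[0]=[0, 0, 0, 0]
Initial: VV[1]=[0, 0, 0, 0]
Initial: VV[2]=[0, 0, 0, 0]
Initial: VV[3]=[0, 0, 0, 0]
Event 1: LOCAL 3: VV[3][3]++ -> VV[3]=[0, 0, 0, 1]
Event 2: LOCAL 3: VV[3][3]++ -> VV[3]=[0, 0, 0, 2]
Event 3: SEND 2->1: VV[2][2]++ -> VV[2]=[0, 0, 1, 0], msg_vec=[0, 0, 1, 0]; VV[1]=max(VV[1],msg_vec) then VV[1][1]++ -> VV[1]=[0, 1, 1, 0]
Event 4: SEND 1->3: VV[1][1]++ -> VV[1]=[0, 2, 1, 0], msg_vec=[0, 2, 1, 0]; VV[3]=max(VV[3],msg_vec) then VV[3][3]++ -> VV[3]=[0, 2, 1, 3]
Event 5: SEND 1->0: VV[1][1]++ -> VV[1]=[0, 3, 1, 0], msg_vec=[0, 3, 1, 0]; VV[0]=max(VV[0],msg_vec) then VV[0][0]++ -> VV[0]=[1, 3, 1, 0]
Event 6: SEND 2->0: VV[2][2]++ -> VV[2]=[0, 0, 2, 0], msg_vec=[0, 0, 2, 0]; VV[0]=max(VV[0],msg_vec) then VV[0][0]++ -> VV[0]=[2, 3, 2, 0]
Event 7: LOCAL 1: VV[1][1]++ -> VV[1]=[0, 4, 1, 0]
Event 8: LOCAL 1: VV[1][1]++ -> VV[1]=[0, 5, 1, 0]
Event 2 stamp: [0, 0, 0, 2]
Event 7 stamp: [0, 4, 1, 0]
[0, 0, 0, 2] <= [0, 4, 1, 0]? False. Equal? False. Happens-before: False

Answer: no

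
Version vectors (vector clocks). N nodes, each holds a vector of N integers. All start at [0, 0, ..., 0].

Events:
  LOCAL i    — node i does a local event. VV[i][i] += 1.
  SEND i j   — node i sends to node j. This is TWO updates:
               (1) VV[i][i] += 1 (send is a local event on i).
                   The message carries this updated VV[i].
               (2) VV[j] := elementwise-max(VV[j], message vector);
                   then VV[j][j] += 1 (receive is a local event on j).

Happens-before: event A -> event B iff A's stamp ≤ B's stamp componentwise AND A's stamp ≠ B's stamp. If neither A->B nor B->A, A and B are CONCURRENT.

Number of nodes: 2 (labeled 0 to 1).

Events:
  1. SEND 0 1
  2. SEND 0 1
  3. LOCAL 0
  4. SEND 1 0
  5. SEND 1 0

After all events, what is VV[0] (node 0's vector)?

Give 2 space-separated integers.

Answer: 5 4

Derivation:
Initial: VV[0]=[0, 0]
Initial: VV[1]=[0, 0]
Event 1: SEND 0->1: VV[0][0]++ -> VV[0]=[1, 0], msg_vec=[1, 0]; VV[1]=max(VV[1],msg_vec) then VV[1][1]++ -> VV[1]=[1, 1]
Event 2: SEND 0->1: VV[0][0]++ -> VV[0]=[2, 0], msg_vec=[2, 0]; VV[1]=max(VV[1],msg_vec) then VV[1][1]++ -> VV[1]=[2, 2]
Event 3: LOCAL 0: VV[0][0]++ -> VV[0]=[3, 0]
Event 4: SEND 1->0: VV[1][1]++ -> VV[1]=[2, 3], msg_vec=[2, 3]; VV[0]=max(VV[0],msg_vec) then VV[0][0]++ -> VV[0]=[4, 3]
Event 5: SEND 1->0: VV[1][1]++ -> VV[1]=[2, 4], msg_vec=[2, 4]; VV[0]=max(VV[0],msg_vec) then VV[0][0]++ -> VV[0]=[5, 4]
Final vectors: VV[0]=[5, 4]; VV[1]=[2, 4]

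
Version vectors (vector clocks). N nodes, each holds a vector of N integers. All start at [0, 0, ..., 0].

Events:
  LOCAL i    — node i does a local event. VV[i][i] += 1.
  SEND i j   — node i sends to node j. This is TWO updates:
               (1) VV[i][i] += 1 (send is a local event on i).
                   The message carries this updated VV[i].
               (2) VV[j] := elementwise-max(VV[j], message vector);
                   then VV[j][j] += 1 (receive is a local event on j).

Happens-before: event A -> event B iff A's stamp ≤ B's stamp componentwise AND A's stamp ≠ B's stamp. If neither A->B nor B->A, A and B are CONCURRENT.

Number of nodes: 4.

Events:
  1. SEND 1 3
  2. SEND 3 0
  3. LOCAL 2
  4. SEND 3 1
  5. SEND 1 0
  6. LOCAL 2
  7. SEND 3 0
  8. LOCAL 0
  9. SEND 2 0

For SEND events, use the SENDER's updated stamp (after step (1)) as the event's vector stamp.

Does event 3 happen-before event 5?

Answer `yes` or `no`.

Answer: no

Derivation:
Initial: VV[0]=[0, 0, 0, 0]
Initial: VV[1]=[0, 0, 0, 0]
Initial: VV[2]=[0, 0, 0, 0]
Initial: VV[3]=[0, 0, 0, 0]
Event 1: SEND 1->3: VV[1][1]++ -> VV[1]=[0, 1, 0, 0], msg_vec=[0, 1, 0, 0]; VV[3]=max(VV[3],msg_vec) then VV[3][3]++ -> VV[3]=[0, 1, 0, 1]
Event 2: SEND 3->0: VV[3][3]++ -> VV[3]=[0, 1, 0, 2], msg_vec=[0, 1, 0, 2]; VV[0]=max(VV[0],msg_vec) then VV[0][0]++ -> VV[0]=[1, 1, 0, 2]
Event 3: LOCAL 2: VV[2][2]++ -> VV[2]=[0, 0, 1, 0]
Event 4: SEND 3->1: VV[3][3]++ -> VV[3]=[0, 1, 0, 3], msg_vec=[0, 1, 0, 3]; VV[1]=max(VV[1],msg_vec) then VV[1][1]++ -> VV[1]=[0, 2, 0, 3]
Event 5: SEND 1->0: VV[1][1]++ -> VV[1]=[0, 3, 0, 3], msg_vec=[0, 3, 0, 3]; VV[0]=max(VV[0],msg_vec) then VV[0][0]++ -> VV[0]=[2, 3, 0, 3]
Event 6: LOCAL 2: VV[2][2]++ -> VV[2]=[0, 0, 2, 0]
Event 7: SEND 3->0: VV[3][3]++ -> VV[3]=[0, 1, 0, 4], msg_vec=[0, 1, 0, 4]; VV[0]=max(VV[0],msg_vec) then VV[0][0]++ -> VV[0]=[3, 3, 0, 4]
Event 8: LOCAL 0: VV[0][0]++ -> VV[0]=[4, 3, 0, 4]
Event 9: SEND 2->0: VV[2][2]++ -> VV[2]=[0, 0, 3, 0], msg_vec=[0, 0, 3, 0]; VV[0]=max(VV[0],msg_vec) then VV[0][0]++ -> VV[0]=[5, 3, 3, 4]
Event 3 stamp: [0, 0, 1, 0]
Event 5 stamp: [0, 3, 0, 3]
[0, 0, 1, 0] <= [0, 3, 0, 3]? False. Equal? False. Happens-before: False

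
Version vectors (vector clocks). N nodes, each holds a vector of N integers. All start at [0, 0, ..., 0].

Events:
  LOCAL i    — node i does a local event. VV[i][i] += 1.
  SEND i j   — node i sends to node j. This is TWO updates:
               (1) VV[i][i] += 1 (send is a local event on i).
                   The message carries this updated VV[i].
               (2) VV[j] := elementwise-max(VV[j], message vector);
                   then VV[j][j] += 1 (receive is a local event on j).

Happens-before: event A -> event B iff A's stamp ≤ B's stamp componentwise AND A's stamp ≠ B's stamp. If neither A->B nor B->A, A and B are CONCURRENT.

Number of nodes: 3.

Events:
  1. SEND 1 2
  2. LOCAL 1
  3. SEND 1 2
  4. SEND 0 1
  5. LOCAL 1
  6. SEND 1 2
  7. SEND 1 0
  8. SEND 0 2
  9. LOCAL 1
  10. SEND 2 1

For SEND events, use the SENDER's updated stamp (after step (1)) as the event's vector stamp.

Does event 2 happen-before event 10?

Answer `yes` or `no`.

Answer: yes

Derivation:
Initial: VV[0]=[0, 0, 0]
Initial: VV[1]=[0, 0, 0]
Initial: VV[2]=[0, 0, 0]
Event 1: SEND 1->2: VV[1][1]++ -> VV[1]=[0, 1, 0], msg_vec=[0, 1, 0]; VV[2]=max(VV[2],msg_vec) then VV[2][2]++ -> VV[2]=[0, 1, 1]
Event 2: LOCAL 1: VV[1][1]++ -> VV[1]=[0, 2, 0]
Event 3: SEND 1->2: VV[1][1]++ -> VV[1]=[0, 3, 0], msg_vec=[0, 3, 0]; VV[2]=max(VV[2],msg_vec) then VV[2][2]++ -> VV[2]=[0, 3, 2]
Event 4: SEND 0->1: VV[0][0]++ -> VV[0]=[1, 0, 0], msg_vec=[1, 0, 0]; VV[1]=max(VV[1],msg_vec) then VV[1][1]++ -> VV[1]=[1, 4, 0]
Event 5: LOCAL 1: VV[1][1]++ -> VV[1]=[1, 5, 0]
Event 6: SEND 1->2: VV[1][1]++ -> VV[1]=[1, 6, 0], msg_vec=[1, 6, 0]; VV[2]=max(VV[2],msg_vec) then VV[2][2]++ -> VV[2]=[1, 6, 3]
Event 7: SEND 1->0: VV[1][1]++ -> VV[1]=[1, 7, 0], msg_vec=[1, 7, 0]; VV[0]=max(VV[0],msg_vec) then VV[0][0]++ -> VV[0]=[2, 7, 0]
Event 8: SEND 0->2: VV[0][0]++ -> VV[0]=[3, 7, 0], msg_vec=[3, 7, 0]; VV[2]=max(VV[2],msg_vec) then VV[2][2]++ -> VV[2]=[3, 7, 4]
Event 9: LOCAL 1: VV[1][1]++ -> VV[1]=[1, 8, 0]
Event 10: SEND 2->1: VV[2][2]++ -> VV[2]=[3, 7, 5], msg_vec=[3, 7, 5]; VV[1]=max(VV[1],msg_vec) then VV[1][1]++ -> VV[1]=[3, 9, 5]
Event 2 stamp: [0, 2, 0]
Event 10 stamp: [3, 7, 5]
[0, 2, 0] <= [3, 7, 5]? True. Equal? False. Happens-before: True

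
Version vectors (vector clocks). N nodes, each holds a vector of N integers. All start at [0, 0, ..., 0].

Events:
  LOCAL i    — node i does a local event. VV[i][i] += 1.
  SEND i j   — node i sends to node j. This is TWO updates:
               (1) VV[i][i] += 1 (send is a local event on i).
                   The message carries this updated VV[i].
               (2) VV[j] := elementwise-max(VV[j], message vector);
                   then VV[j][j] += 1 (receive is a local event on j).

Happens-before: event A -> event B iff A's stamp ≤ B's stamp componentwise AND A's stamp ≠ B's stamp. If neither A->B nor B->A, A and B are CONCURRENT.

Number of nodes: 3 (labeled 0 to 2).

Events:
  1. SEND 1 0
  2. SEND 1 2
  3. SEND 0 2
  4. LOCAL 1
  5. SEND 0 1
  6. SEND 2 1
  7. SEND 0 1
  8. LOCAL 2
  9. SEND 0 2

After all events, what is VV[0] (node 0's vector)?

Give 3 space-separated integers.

Initial: VV[0]=[0, 0, 0]
Initial: VV[1]=[0, 0, 0]
Initial: VV[2]=[0, 0, 0]
Event 1: SEND 1->0: VV[1][1]++ -> VV[1]=[0, 1, 0], msg_vec=[0, 1, 0]; VV[0]=max(VV[0],msg_vec) then VV[0][0]++ -> VV[0]=[1, 1, 0]
Event 2: SEND 1->2: VV[1][1]++ -> VV[1]=[0, 2, 0], msg_vec=[0, 2, 0]; VV[2]=max(VV[2],msg_vec) then VV[2][2]++ -> VV[2]=[0, 2, 1]
Event 3: SEND 0->2: VV[0][0]++ -> VV[0]=[2, 1, 0], msg_vec=[2, 1, 0]; VV[2]=max(VV[2],msg_vec) then VV[2][2]++ -> VV[2]=[2, 2, 2]
Event 4: LOCAL 1: VV[1][1]++ -> VV[1]=[0, 3, 0]
Event 5: SEND 0->1: VV[0][0]++ -> VV[0]=[3, 1, 0], msg_vec=[3, 1, 0]; VV[1]=max(VV[1],msg_vec) then VV[1][1]++ -> VV[1]=[3, 4, 0]
Event 6: SEND 2->1: VV[2][2]++ -> VV[2]=[2, 2, 3], msg_vec=[2, 2, 3]; VV[1]=max(VV[1],msg_vec) then VV[1][1]++ -> VV[1]=[3, 5, 3]
Event 7: SEND 0->1: VV[0][0]++ -> VV[0]=[4, 1, 0], msg_vec=[4, 1, 0]; VV[1]=max(VV[1],msg_vec) then VV[1][1]++ -> VV[1]=[4, 6, 3]
Event 8: LOCAL 2: VV[2][2]++ -> VV[2]=[2, 2, 4]
Event 9: SEND 0->2: VV[0][0]++ -> VV[0]=[5, 1, 0], msg_vec=[5, 1, 0]; VV[2]=max(VV[2],msg_vec) then VV[2][2]++ -> VV[2]=[5, 2, 5]
Final vectors: VV[0]=[5, 1, 0]; VV[1]=[4, 6, 3]; VV[2]=[5, 2, 5]

Answer: 5 1 0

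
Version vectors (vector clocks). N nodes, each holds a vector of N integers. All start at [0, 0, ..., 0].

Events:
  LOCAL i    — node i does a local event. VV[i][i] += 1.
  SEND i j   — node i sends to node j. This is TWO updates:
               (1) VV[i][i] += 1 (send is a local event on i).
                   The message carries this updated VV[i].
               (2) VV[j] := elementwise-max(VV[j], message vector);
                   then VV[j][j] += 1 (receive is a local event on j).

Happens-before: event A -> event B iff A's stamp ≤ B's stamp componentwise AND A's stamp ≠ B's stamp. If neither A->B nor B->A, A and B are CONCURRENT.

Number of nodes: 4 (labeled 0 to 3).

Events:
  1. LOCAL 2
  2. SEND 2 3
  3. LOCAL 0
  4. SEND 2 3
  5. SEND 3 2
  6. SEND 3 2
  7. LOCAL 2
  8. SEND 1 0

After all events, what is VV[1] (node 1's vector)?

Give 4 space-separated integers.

Initial: VV[0]=[0, 0, 0, 0]
Initial: VV[1]=[0, 0, 0, 0]
Initial: VV[2]=[0, 0, 0, 0]
Initial: VV[3]=[0, 0, 0, 0]
Event 1: LOCAL 2: VV[2][2]++ -> VV[2]=[0, 0, 1, 0]
Event 2: SEND 2->3: VV[2][2]++ -> VV[2]=[0, 0, 2, 0], msg_vec=[0, 0, 2, 0]; VV[3]=max(VV[3],msg_vec) then VV[3][3]++ -> VV[3]=[0, 0, 2, 1]
Event 3: LOCAL 0: VV[0][0]++ -> VV[0]=[1, 0, 0, 0]
Event 4: SEND 2->3: VV[2][2]++ -> VV[2]=[0, 0, 3, 0], msg_vec=[0, 0, 3, 0]; VV[3]=max(VV[3],msg_vec) then VV[3][3]++ -> VV[3]=[0, 0, 3, 2]
Event 5: SEND 3->2: VV[3][3]++ -> VV[3]=[0, 0, 3, 3], msg_vec=[0, 0, 3, 3]; VV[2]=max(VV[2],msg_vec) then VV[2][2]++ -> VV[2]=[0, 0, 4, 3]
Event 6: SEND 3->2: VV[3][3]++ -> VV[3]=[0, 0, 3, 4], msg_vec=[0, 0, 3, 4]; VV[2]=max(VV[2],msg_vec) then VV[2][2]++ -> VV[2]=[0, 0, 5, 4]
Event 7: LOCAL 2: VV[2][2]++ -> VV[2]=[0, 0, 6, 4]
Event 8: SEND 1->0: VV[1][1]++ -> VV[1]=[0, 1, 0, 0], msg_vec=[0, 1, 0, 0]; VV[0]=max(VV[0],msg_vec) then VV[0][0]++ -> VV[0]=[2, 1, 0, 0]
Final vectors: VV[0]=[2, 1, 0, 0]; VV[1]=[0, 1, 0, 0]; VV[2]=[0, 0, 6, 4]; VV[3]=[0, 0, 3, 4]

Answer: 0 1 0 0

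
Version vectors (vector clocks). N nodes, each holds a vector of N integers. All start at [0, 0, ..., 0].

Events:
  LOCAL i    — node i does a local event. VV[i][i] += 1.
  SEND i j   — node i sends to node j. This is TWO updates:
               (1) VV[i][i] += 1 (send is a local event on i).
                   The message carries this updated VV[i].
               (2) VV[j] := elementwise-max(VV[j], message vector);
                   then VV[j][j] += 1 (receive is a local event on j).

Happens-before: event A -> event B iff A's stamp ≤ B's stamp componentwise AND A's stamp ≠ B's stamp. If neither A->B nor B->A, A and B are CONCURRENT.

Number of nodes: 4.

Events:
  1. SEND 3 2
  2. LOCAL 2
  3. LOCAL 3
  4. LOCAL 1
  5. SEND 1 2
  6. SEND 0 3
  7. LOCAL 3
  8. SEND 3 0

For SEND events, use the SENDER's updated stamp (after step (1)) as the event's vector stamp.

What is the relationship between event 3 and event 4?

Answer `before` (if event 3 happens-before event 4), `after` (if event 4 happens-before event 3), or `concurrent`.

Answer: concurrent

Derivation:
Initial: VV[0]=[0, 0, 0, 0]
Initial: VV[1]=[0, 0, 0, 0]
Initial: VV[2]=[0, 0, 0, 0]
Initial: VV[3]=[0, 0, 0, 0]
Event 1: SEND 3->2: VV[3][3]++ -> VV[3]=[0, 0, 0, 1], msg_vec=[0, 0, 0, 1]; VV[2]=max(VV[2],msg_vec) then VV[2][2]++ -> VV[2]=[0, 0, 1, 1]
Event 2: LOCAL 2: VV[2][2]++ -> VV[2]=[0, 0, 2, 1]
Event 3: LOCAL 3: VV[3][3]++ -> VV[3]=[0, 0, 0, 2]
Event 4: LOCAL 1: VV[1][1]++ -> VV[1]=[0, 1, 0, 0]
Event 5: SEND 1->2: VV[1][1]++ -> VV[1]=[0, 2, 0, 0], msg_vec=[0, 2, 0, 0]; VV[2]=max(VV[2],msg_vec) then VV[2][2]++ -> VV[2]=[0, 2, 3, 1]
Event 6: SEND 0->3: VV[0][0]++ -> VV[0]=[1, 0, 0, 0], msg_vec=[1, 0, 0, 0]; VV[3]=max(VV[3],msg_vec) then VV[3][3]++ -> VV[3]=[1, 0, 0, 3]
Event 7: LOCAL 3: VV[3][3]++ -> VV[3]=[1, 0, 0, 4]
Event 8: SEND 3->0: VV[3][3]++ -> VV[3]=[1, 0, 0, 5], msg_vec=[1, 0, 0, 5]; VV[0]=max(VV[0],msg_vec) then VV[0][0]++ -> VV[0]=[2, 0, 0, 5]
Event 3 stamp: [0, 0, 0, 2]
Event 4 stamp: [0, 1, 0, 0]
[0, 0, 0, 2] <= [0, 1, 0, 0]? False
[0, 1, 0, 0] <= [0, 0, 0, 2]? False
Relation: concurrent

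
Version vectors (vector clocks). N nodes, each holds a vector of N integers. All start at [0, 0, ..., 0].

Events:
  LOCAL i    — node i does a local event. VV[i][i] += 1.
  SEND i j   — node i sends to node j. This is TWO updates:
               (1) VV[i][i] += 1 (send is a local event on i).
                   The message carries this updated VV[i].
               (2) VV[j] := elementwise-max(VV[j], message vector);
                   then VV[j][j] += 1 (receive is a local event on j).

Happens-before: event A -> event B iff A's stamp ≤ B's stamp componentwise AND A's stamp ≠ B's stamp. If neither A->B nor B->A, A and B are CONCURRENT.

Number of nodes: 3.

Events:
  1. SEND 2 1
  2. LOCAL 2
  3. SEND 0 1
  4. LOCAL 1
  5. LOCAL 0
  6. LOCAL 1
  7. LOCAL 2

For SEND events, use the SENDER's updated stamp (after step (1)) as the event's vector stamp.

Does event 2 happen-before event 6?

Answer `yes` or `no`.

Answer: no

Derivation:
Initial: VV[0]=[0, 0, 0]
Initial: VV[1]=[0, 0, 0]
Initial: VV[2]=[0, 0, 0]
Event 1: SEND 2->1: VV[2][2]++ -> VV[2]=[0, 0, 1], msg_vec=[0, 0, 1]; VV[1]=max(VV[1],msg_vec) then VV[1][1]++ -> VV[1]=[0, 1, 1]
Event 2: LOCAL 2: VV[2][2]++ -> VV[2]=[0, 0, 2]
Event 3: SEND 0->1: VV[0][0]++ -> VV[0]=[1, 0, 0], msg_vec=[1, 0, 0]; VV[1]=max(VV[1],msg_vec) then VV[1][1]++ -> VV[1]=[1, 2, 1]
Event 4: LOCAL 1: VV[1][1]++ -> VV[1]=[1, 3, 1]
Event 5: LOCAL 0: VV[0][0]++ -> VV[0]=[2, 0, 0]
Event 6: LOCAL 1: VV[1][1]++ -> VV[1]=[1, 4, 1]
Event 7: LOCAL 2: VV[2][2]++ -> VV[2]=[0, 0, 3]
Event 2 stamp: [0, 0, 2]
Event 6 stamp: [1, 4, 1]
[0, 0, 2] <= [1, 4, 1]? False. Equal? False. Happens-before: False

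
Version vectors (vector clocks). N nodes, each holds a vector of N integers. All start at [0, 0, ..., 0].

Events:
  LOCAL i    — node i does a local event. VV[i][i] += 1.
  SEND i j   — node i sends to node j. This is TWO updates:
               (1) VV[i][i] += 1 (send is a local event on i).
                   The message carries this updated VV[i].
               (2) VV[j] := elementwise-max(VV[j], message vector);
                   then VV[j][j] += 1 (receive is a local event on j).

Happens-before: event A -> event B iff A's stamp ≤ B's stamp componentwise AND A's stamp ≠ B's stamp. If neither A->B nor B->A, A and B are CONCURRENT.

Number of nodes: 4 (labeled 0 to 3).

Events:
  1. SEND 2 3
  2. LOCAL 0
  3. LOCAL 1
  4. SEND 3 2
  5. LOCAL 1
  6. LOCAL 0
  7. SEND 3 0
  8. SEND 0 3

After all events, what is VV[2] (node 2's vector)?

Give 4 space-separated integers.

Answer: 0 0 2 2

Derivation:
Initial: VV[0]=[0, 0, 0, 0]
Initial: VV[1]=[0, 0, 0, 0]
Initial: VV[2]=[0, 0, 0, 0]
Initial: VV[3]=[0, 0, 0, 0]
Event 1: SEND 2->3: VV[2][2]++ -> VV[2]=[0, 0, 1, 0], msg_vec=[0, 0, 1, 0]; VV[3]=max(VV[3],msg_vec) then VV[3][3]++ -> VV[3]=[0, 0, 1, 1]
Event 2: LOCAL 0: VV[0][0]++ -> VV[0]=[1, 0, 0, 0]
Event 3: LOCAL 1: VV[1][1]++ -> VV[1]=[0, 1, 0, 0]
Event 4: SEND 3->2: VV[3][3]++ -> VV[3]=[0, 0, 1, 2], msg_vec=[0, 0, 1, 2]; VV[2]=max(VV[2],msg_vec) then VV[2][2]++ -> VV[2]=[0, 0, 2, 2]
Event 5: LOCAL 1: VV[1][1]++ -> VV[1]=[0, 2, 0, 0]
Event 6: LOCAL 0: VV[0][0]++ -> VV[0]=[2, 0, 0, 0]
Event 7: SEND 3->0: VV[3][3]++ -> VV[3]=[0, 0, 1, 3], msg_vec=[0, 0, 1, 3]; VV[0]=max(VV[0],msg_vec) then VV[0][0]++ -> VV[0]=[3, 0, 1, 3]
Event 8: SEND 0->3: VV[0][0]++ -> VV[0]=[4, 0, 1, 3], msg_vec=[4, 0, 1, 3]; VV[3]=max(VV[3],msg_vec) then VV[3][3]++ -> VV[3]=[4, 0, 1, 4]
Final vectors: VV[0]=[4, 0, 1, 3]; VV[1]=[0, 2, 0, 0]; VV[2]=[0, 0, 2, 2]; VV[3]=[4, 0, 1, 4]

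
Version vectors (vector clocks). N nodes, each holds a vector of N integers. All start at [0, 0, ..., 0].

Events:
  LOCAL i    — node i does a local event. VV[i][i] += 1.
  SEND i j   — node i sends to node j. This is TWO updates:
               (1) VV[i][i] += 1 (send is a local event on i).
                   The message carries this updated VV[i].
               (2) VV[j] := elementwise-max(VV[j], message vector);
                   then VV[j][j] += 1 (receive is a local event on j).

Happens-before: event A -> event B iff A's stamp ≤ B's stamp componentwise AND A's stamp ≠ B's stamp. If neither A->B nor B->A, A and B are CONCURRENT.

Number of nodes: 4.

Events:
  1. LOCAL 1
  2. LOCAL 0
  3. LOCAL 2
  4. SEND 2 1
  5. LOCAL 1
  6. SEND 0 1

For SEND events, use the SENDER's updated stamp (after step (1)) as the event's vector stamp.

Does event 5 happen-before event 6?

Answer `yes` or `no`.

Answer: no

Derivation:
Initial: VV[0]=[0, 0, 0, 0]
Initial: VV[1]=[0, 0, 0, 0]
Initial: VV[2]=[0, 0, 0, 0]
Initial: VV[3]=[0, 0, 0, 0]
Event 1: LOCAL 1: VV[1][1]++ -> VV[1]=[0, 1, 0, 0]
Event 2: LOCAL 0: VV[0][0]++ -> VV[0]=[1, 0, 0, 0]
Event 3: LOCAL 2: VV[2][2]++ -> VV[2]=[0, 0, 1, 0]
Event 4: SEND 2->1: VV[2][2]++ -> VV[2]=[0, 0, 2, 0], msg_vec=[0, 0, 2, 0]; VV[1]=max(VV[1],msg_vec) then VV[1][1]++ -> VV[1]=[0, 2, 2, 0]
Event 5: LOCAL 1: VV[1][1]++ -> VV[1]=[0, 3, 2, 0]
Event 6: SEND 0->1: VV[0][0]++ -> VV[0]=[2, 0, 0, 0], msg_vec=[2, 0, 0, 0]; VV[1]=max(VV[1],msg_vec) then VV[1][1]++ -> VV[1]=[2, 4, 2, 0]
Event 5 stamp: [0, 3, 2, 0]
Event 6 stamp: [2, 0, 0, 0]
[0, 3, 2, 0] <= [2, 0, 0, 0]? False. Equal? False. Happens-before: False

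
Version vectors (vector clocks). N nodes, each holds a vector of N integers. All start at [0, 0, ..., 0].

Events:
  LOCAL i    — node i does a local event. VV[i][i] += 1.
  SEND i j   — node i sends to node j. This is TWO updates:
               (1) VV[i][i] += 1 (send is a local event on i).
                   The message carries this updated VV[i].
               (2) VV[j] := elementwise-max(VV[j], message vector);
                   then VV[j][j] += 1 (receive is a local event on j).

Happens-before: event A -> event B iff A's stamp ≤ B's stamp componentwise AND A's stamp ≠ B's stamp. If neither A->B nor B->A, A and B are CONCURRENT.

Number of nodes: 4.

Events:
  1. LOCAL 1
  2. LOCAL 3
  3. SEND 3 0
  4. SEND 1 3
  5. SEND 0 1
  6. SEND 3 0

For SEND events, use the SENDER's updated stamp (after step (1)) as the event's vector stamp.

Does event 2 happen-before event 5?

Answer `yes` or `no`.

Answer: yes

Derivation:
Initial: VV[0]=[0, 0, 0, 0]
Initial: VV[1]=[0, 0, 0, 0]
Initial: VV[2]=[0, 0, 0, 0]
Initial: VV[3]=[0, 0, 0, 0]
Event 1: LOCAL 1: VV[1][1]++ -> VV[1]=[0, 1, 0, 0]
Event 2: LOCAL 3: VV[3][3]++ -> VV[3]=[0, 0, 0, 1]
Event 3: SEND 3->0: VV[3][3]++ -> VV[3]=[0, 0, 0, 2], msg_vec=[0, 0, 0, 2]; VV[0]=max(VV[0],msg_vec) then VV[0][0]++ -> VV[0]=[1, 0, 0, 2]
Event 4: SEND 1->3: VV[1][1]++ -> VV[1]=[0, 2, 0, 0], msg_vec=[0, 2, 0, 0]; VV[3]=max(VV[3],msg_vec) then VV[3][3]++ -> VV[3]=[0, 2, 0, 3]
Event 5: SEND 0->1: VV[0][0]++ -> VV[0]=[2, 0, 0, 2], msg_vec=[2, 0, 0, 2]; VV[1]=max(VV[1],msg_vec) then VV[1][1]++ -> VV[1]=[2, 3, 0, 2]
Event 6: SEND 3->0: VV[3][3]++ -> VV[3]=[0, 2, 0, 4], msg_vec=[0, 2, 0, 4]; VV[0]=max(VV[0],msg_vec) then VV[0][0]++ -> VV[0]=[3, 2, 0, 4]
Event 2 stamp: [0, 0, 0, 1]
Event 5 stamp: [2, 0, 0, 2]
[0, 0, 0, 1] <= [2, 0, 0, 2]? True. Equal? False. Happens-before: True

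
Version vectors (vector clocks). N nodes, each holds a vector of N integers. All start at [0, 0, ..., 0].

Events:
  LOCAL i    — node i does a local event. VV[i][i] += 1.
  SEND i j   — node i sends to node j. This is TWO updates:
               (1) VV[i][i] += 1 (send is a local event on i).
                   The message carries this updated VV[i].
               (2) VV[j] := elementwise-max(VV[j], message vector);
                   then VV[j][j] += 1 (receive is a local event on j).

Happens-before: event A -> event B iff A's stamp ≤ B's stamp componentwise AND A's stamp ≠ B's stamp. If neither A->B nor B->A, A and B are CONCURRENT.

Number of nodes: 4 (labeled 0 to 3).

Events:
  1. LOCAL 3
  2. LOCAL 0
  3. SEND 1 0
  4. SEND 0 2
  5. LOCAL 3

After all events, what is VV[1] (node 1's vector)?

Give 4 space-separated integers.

Answer: 0 1 0 0

Derivation:
Initial: VV[0]=[0, 0, 0, 0]
Initial: VV[1]=[0, 0, 0, 0]
Initial: VV[2]=[0, 0, 0, 0]
Initial: VV[3]=[0, 0, 0, 0]
Event 1: LOCAL 3: VV[3][3]++ -> VV[3]=[0, 0, 0, 1]
Event 2: LOCAL 0: VV[0][0]++ -> VV[0]=[1, 0, 0, 0]
Event 3: SEND 1->0: VV[1][1]++ -> VV[1]=[0, 1, 0, 0], msg_vec=[0, 1, 0, 0]; VV[0]=max(VV[0],msg_vec) then VV[0][0]++ -> VV[0]=[2, 1, 0, 0]
Event 4: SEND 0->2: VV[0][0]++ -> VV[0]=[3, 1, 0, 0], msg_vec=[3, 1, 0, 0]; VV[2]=max(VV[2],msg_vec) then VV[2][2]++ -> VV[2]=[3, 1, 1, 0]
Event 5: LOCAL 3: VV[3][3]++ -> VV[3]=[0, 0, 0, 2]
Final vectors: VV[0]=[3, 1, 0, 0]; VV[1]=[0, 1, 0, 0]; VV[2]=[3, 1, 1, 0]; VV[3]=[0, 0, 0, 2]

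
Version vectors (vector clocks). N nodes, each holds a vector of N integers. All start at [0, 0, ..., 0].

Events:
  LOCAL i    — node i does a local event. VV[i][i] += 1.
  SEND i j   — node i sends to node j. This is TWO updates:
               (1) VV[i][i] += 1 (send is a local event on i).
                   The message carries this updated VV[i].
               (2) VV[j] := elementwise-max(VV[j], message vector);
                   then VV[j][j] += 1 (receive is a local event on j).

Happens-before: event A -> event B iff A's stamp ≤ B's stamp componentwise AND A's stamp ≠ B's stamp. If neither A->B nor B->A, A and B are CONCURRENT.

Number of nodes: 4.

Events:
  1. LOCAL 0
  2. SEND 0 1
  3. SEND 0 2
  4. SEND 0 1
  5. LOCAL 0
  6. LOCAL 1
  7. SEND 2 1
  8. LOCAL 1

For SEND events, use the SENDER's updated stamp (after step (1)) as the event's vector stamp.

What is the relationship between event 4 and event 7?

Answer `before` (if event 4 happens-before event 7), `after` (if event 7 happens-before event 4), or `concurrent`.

Initial: VV[0]=[0, 0, 0, 0]
Initial: VV[1]=[0, 0, 0, 0]
Initial: VV[2]=[0, 0, 0, 0]
Initial: VV[3]=[0, 0, 0, 0]
Event 1: LOCAL 0: VV[0][0]++ -> VV[0]=[1, 0, 0, 0]
Event 2: SEND 0->1: VV[0][0]++ -> VV[0]=[2, 0, 0, 0], msg_vec=[2, 0, 0, 0]; VV[1]=max(VV[1],msg_vec) then VV[1][1]++ -> VV[1]=[2, 1, 0, 0]
Event 3: SEND 0->2: VV[0][0]++ -> VV[0]=[3, 0, 0, 0], msg_vec=[3, 0, 0, 0]; VV[2]=max(VV[2],msg_vec) then VV[2][2]++ -> VV[2]=[3, 0, 1, 0]
Event 4: SEND 0->1: VV[0][0]++ -> VV[0]=[4, 0, 0, 0], msg_vec=[4, 0, 0, 0]; VV[1]=max(VV[1],msg_vec) then VV[1][1]++ -> VV[1]=[4, 2, 0, 0]
Event 5: LOCAL 0: VV[0][0]++ -> VV[0]=[5, 0, 0, 0]
Event 6: LOCAL 1: VV[1][1]++ -> VV[1]=[4, 3, 0, 0]
Event 7: SEND 2->1: VV[2][2]++ -> VV[2]=[3, 0, 2, 0], msg_vec=[3, 0, 2, 0]; VV[1]=max(VV[1],msg_vec) then VV[1][1]++ -> VV[1]=[4, 4, 2, 0]
Event 8: LOCAL 1: VV[1][1]++ -> VV[1]=[4, 5, 2, 0]
Event 4 stamp: [4, 0, 0, 0]
Event 7 stamp: [3, 0, 2, 0]
[4, 0, 0, 0] <= [3, 0, 2, 0]? False
[3, 0, 2, 0] <= [4, 0, 0, 0]? False
Relation: concurrent

Answer: concurrent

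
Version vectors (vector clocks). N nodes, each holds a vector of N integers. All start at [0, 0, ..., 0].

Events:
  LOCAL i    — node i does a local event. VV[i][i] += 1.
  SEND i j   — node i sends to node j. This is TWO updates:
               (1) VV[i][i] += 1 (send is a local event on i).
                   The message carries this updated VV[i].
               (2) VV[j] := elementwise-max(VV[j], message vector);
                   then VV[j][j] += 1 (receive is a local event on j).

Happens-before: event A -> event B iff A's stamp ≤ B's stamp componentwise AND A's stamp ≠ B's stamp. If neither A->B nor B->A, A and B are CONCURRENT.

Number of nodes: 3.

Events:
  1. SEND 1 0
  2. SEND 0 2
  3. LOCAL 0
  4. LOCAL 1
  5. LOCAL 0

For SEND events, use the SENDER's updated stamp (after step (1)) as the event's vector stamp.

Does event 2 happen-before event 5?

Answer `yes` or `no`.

Answer: yes

Derivation:
Initial: VV[0]=[0, 0, 0]
Initial: VV[1]=[0, 0, 0]
Initial: VV[2]=[0, 0, 0]
Event 1: SEND 1->0: VV[1][1]++ -> VV[1]=[0, 1, 0], msg_vec=[0, 1, 0]; VV[0]=max(VV[0],msg_vec) then VV[0][0]++ -> VV[0]=[1, 1, 0]
Event 2: SEND 0->2: VV[0][0]++ -> VV[0]=[2, 1, 0], msg_vec=[2, 1, 0]; VV[2]=max(VV[2],msg_vec) then VV[2][2]++ -> VV[2]=[2, 1, 1]
Event 3: LOCAL 0: VV[0][0]++ -> VV[0]=[3, 1, 0]
Event 4: LOCAL 1: VV[1][1]++ -> VV[1]=[0, 2, 0]
Event 5: LOCAL 0: VV[0][0]++ -> VV[0]=[4, 1, 0]
Event 2 stamp: [2, 1, 0]
Event 5 stamp: [4, 1, 0]
[2, 1, 0] <= [4, 1, 0]? True. Equal? False. Happens-before: True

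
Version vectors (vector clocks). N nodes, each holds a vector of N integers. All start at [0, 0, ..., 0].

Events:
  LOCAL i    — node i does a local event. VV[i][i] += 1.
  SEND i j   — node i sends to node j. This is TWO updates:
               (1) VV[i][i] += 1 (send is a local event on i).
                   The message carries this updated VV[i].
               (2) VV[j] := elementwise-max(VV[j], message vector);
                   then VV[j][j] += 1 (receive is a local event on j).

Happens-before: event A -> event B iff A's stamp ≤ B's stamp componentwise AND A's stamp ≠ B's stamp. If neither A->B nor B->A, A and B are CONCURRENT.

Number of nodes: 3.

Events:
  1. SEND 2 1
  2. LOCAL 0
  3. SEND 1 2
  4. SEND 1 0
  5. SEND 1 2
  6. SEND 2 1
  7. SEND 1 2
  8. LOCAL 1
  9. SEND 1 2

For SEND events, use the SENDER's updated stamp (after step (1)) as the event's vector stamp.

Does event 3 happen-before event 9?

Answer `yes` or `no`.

Initial: VV[0]=[0, 0, 0]
Initial: VV[1]=[0, 0, 0]
Initial: VV[2]=[0, 0, 0]
Event 1: SEND 2->1: VV[2][2]++ -> VV[2]=[0, 0, 1], msg_vec=[0, 0, 1]; VV[1]=max(VV[1],msg_vec) then VV[1][1]++ -> VV[1]=[0, 1, 1]
Event 2: LOCAL 0: VV[0][0]++ -> VV[0]=[1, 0, 0]
Event 3: SEND 1->2: VV[1][1]++ -> VV[1]=[0, 2, 1], msg_vec=[0, 2, 1]; VV[2]=max(VV[2],msg_vec) then VV[2][2]++ -> VV[2]=[0, 2, 2]
Event 4: SEND 1->0: VV[1][1]++ -> VV[1]=[0, 3, 1], msg_vec=[0, 3, 1]; VV[0]=max(VV[0],msg_vec) then VV[0][0]++ -> VV[0]=[2, 3, 1]
Event 5: SEND 1->2: VV[1][1]++ -> VV[1]=[0, 4, 1], msg_vec=[0, 4, 1]; VV[2]=max(VV[2],msg_vec) then VV[2][2]++ -> VV[2]=[0, 4, 3]
Event 6: SEND 2->1: VV[2][2]++ -> VV[2]=[0, 4, 4], msg_vec=[0, 4, 4]; VV[1]=max(VV[1],msg_vec) then VV[1][1]++ -> VV[1]=[0, 5, 4]
Event 7: SEND 1->2: VV[1][1]++ -> VV[1]=[0, 6, 4], msg_vec=[0, 6, 4]; VV[2]=max(VV[2],msg_vec) then VV[2][2]++ -> VV[2]=[0, 6, 5]
Event 8: LOCAL 1: VV[1][1]++ -> VV[1]=[0, 7, 4]
Event 9: SEND 1->2: VV[1][1]++ -> VV[1]=[0, 8, 4], msg_vec=[0, 8, 4]; VV[2]=max(VV[2],msg_vec) then VV[2][2]++ -> VV[2]=[0, 8, 6]
Event 3 stamp: [0, 2, 1]
Event 9 stamp: [0, 8, 4]
[0, 2, 1] <= [0, 8, 4]? True. Equal? False. Happens-before: True

Answer: yes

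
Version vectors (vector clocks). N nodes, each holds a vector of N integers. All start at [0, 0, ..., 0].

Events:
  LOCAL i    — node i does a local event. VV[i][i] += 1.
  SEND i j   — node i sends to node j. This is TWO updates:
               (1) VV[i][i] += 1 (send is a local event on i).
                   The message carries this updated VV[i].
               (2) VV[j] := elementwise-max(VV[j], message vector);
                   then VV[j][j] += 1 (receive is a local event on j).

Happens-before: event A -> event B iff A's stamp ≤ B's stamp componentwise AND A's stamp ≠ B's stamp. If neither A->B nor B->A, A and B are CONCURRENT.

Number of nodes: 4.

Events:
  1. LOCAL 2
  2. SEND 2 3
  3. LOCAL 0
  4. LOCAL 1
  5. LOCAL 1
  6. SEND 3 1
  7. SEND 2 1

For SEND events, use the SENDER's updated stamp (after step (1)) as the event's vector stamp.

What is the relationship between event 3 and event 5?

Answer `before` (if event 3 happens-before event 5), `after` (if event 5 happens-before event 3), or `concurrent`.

Answer: concurrent

Derivation:
Initial: VV[0]=[0, 0, 0, 0]
Initial: VV[1]=[0, 0, 0, 0]
Initial: VV[2]=[0, 0, 0, 0]
Initial: VV[3]=[0, 0, 0, 0]
Event 1: LOCAL 2: VV[2][2]++ -> VV[2]=[0, 0, 1, 0]
Event 2: SEND 2->3: VV[2][2]++ -> VV[2]=[0, 0, 2, 0], msg_vec=[0, 0, 2, 0]; VV[3]=max(VV[3],msg_vec) then VV[3][3]++ -> VV[3]=[0, 0, 2, 1]
Event 3: LOCAL 0: VV[0][0]++ -> VV[0]=[1, 0, 0, 0]
Event 4: LOCAL 1: VV[1][1]++ -> VV[1]=[0, 1, 0, 0]
Event 5: LOCAL 1: VV[1][1]++ -> VV[1]=[0, 2, 0, 0]
Event 6: SEND 3->1: VV[3][3]++ -> VV[3]=[0, 0, 2, 2], msg_vec=[0, 0, 2, 2]; VV[1]=max(VV[1],msg_vec) then VV[1][1]++ -> VV[1]=[0, 3, 2, 2]
Event 7: SEND 2->1: VV[2][2]++ -> VV[2]=[0, 0, 3, 0], msg_vec=[0, 0, 3, 0]; VV[1]=max(VV[1],msg_vec) then VV[1][1]++ -> VV[1]=[0, 4, 3, 2]
Event 3 stamp: [1, 0, 0, 0]
Event 5 stamp: [0, 2, 0, 0]
[1, 0, 0, 0] <= [0, 2, 0, 0]? False
[0, 2, 0, 0] <= [1, 0, 0, 0]? False
Relation: concurrent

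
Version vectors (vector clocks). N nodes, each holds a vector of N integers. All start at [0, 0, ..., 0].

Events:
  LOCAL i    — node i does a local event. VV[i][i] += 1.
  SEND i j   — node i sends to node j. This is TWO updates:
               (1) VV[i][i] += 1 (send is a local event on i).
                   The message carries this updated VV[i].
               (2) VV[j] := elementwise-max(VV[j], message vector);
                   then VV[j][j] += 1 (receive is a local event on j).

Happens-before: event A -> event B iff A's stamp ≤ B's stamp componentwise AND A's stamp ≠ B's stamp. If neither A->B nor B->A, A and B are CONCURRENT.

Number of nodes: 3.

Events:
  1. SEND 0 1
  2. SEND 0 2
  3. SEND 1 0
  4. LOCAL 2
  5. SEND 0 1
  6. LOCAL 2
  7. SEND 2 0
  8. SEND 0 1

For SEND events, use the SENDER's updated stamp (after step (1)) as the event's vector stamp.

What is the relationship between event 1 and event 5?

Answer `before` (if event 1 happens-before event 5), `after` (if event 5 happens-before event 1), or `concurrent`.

Initial: VV[0]=[0, 0, 0]
Initial: VV[1]=[0, 0, 0]
Initial: VV[2]=[0, 0, 0]
Event 1: SEND 0->1: VV[0][0]++ -> VV[0]=[1, 0, 0], msg_vec=[1, 0, 0]; VV[1]=max(VV[1],msg_vec) then VV[1][1]++ -> VV[1]=[1, 1, 0]
Event 2: SEND 0->2: VV[0][0]++ -> VV[0]=[2, 0, 0], msg_vec=[2, 0, 0]; VV[2]=max(VV[2],msg_vec) then VV[2][2]++ -> VV[2]=[2, 0, 1]
Event 3: SEND 1->0: VV[1][1]++ -> VV[1]=[1, 2, 0], msg_vec=[1, 2, 0]; VV[0]=max(VV[0],msg_vec) then VV[0][0]++ -> VV[0]=[3, 2, 0]
Event 4: LOCAL 2: VV[2][2]++ -> VV[2]=[2, 0, 2]
Event 5: SEND 0->1: VV[0][0]++ -> VV[0]=[4, 2, 0], msg_vec=[4, 2, 0]; VV[1]=max(VV[1],msg_vec) then VV[1][1]++ -> VV[1]=[4, 3, 0]
Event 6: LOCAL 2: VV[2][2]++ -> VV[2]=[2, 0, 3]
Event 7: SEND 2->0: VV[2][2]++ -> VV[2]=[2, 0, 4], msg_vec=[2, 0, 4]; VV[0]=max(VV[0],msg_vec) then VV[0][0]++ -> VV[0]=[5, 2, 4]
Event 8: SEND 0->1: VV[0][0]++ -> VV[0]=[6, 2, 4], msg_vec=[6, 2, 4]; VV[1]=max(VV[1],msg_vec) then VV[1][1]++ -> VV[1]=[6, 4, 4]
Event 1 stamp: [1, 0, 0]
Event 5 stamp: [4, 2, 0]
[1, 0, 0] <= [4, 2, 0]? True
[4, 2, 0] <= [1, 0, 0]? False
Relation: before

Answer: before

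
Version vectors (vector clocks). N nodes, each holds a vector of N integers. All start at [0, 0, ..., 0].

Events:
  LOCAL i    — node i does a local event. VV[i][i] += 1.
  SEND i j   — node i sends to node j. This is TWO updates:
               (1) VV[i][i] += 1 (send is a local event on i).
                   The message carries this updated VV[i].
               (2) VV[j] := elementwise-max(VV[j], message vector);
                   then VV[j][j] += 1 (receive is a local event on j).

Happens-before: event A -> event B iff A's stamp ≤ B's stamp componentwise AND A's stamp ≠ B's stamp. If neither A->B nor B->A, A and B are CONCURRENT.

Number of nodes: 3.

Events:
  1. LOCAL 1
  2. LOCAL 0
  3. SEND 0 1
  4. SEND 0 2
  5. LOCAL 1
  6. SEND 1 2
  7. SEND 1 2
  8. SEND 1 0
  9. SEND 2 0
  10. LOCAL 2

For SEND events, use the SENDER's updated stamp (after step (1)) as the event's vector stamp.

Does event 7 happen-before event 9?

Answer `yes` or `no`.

Initial: VV[0]=[0, 0, 0]
Initial: VV[1]=[0, 0, 0]
Initial: VV[2]=[0, 0, 0]
Event 1: LOCAL 1: VV[1][1]++ -> VV[1]=[0, 1, 0]
Event 2: LOCAL 0: VV[0][0]++ -> VV[0]=[1, 0, 0]
Event 3: SEND 0->1: VV[0][0]++ -> VV[0]=[2, 0, 0], msg_vec=[2, 0, 0]; VV[1]=max(VV[1],msg_vec) then VV[1][1]++ -> VV[1]=[2, 2, 0]
Event 4: SEND 0->2: VV[0][0]++ -> VV[0]=[3, 0, 0], msg_vec=[3, 0, 0]; VV[2]=max(VV[2],msg_vec) then VV[2][2]++ -> VV[2]=[3, 0, 1]
Event 5: LOCAL 1: VV[1][1]++ -> VV[1]=[2, 3, 0]
Event 6: SEND 1->2: VV[1][1]++ -> VV[1]=[2, 4, 0], msg_vec=[2, 4, 0]; VV[2]=max(VV[2],msg_vec) then VV[2][2]++ -> VV[2]=[3, 4, 2]
Event 7: SEND 1->2: VV[1][1]++ -> VV[1]=[2, 5, 0], msg_vec=[2, 5, 0]; VV[2]=max(VV[2],msg_vec) then VV[2][2]++ -> VV[2]=[3, 5, 3]
Event 8: SEND 1->0: VV[1][1]++ -> VV[1]=[2, 6, 0], msg_vec=[2, 6, 0]; VV[0]=max(VV[0],msg_vec) then VV[0][0]++ -> VV[0]=[4, 6, 0]
Event 9: SEND 2->0: VV[2][2]++ -> VV[2]=[3, 5, 4], msg_vec=[3, 5, 4]; VV[0]=max(VV[0],msg_vec) then VV[0][0]++ -> VV[0]=[5, 6, 4]
Event 10: LOCAL 2: VV[2][2]++ -> VV[2]=[3, 5, 5]
Event 7 stamp: [2, 5, 0]
Event 9 stamp: [3, 5, 4]
[2, 5, 0] <= [3, 5, 4]? True. Equal? False. Happens-before: True

Answer: yes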